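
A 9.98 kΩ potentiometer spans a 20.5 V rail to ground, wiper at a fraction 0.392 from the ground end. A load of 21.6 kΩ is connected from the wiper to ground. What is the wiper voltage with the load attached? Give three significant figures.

V ≈ 7.24 V

The wiper splits the pot into (1−α)R = 6.068 kΩ above and αR = 3.912 kΩ below.
Lower section ‖ load = 3.312 kΩ.
V_wiper = 20.5 × 3.312/(6.068 + 3.312) = 7.24 V.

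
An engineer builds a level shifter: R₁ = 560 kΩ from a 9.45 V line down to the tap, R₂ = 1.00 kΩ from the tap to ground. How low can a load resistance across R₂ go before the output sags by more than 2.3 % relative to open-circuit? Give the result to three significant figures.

Output resistance R_th = R₁‖R₂ = (560000 × 1000)/561000 = 998.2 Ω.
The fractional drop is R_th/(R_th + R_L); requiring this ≤ 0.0230 gives R_L ≥ R_th(1/0.0230 − 1) = 998.2 × 42.48 = 42.4 kΩ.

R_L(min) ≈ 42.4 kΩ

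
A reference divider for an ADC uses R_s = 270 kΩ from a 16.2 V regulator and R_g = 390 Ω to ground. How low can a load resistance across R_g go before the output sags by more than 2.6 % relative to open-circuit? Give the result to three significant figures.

Output resistance R_th = R_s‖R_g = (270000 × 390)/270400 = 389.4 Ω.
The fractional drop is R_th/(R_th + R_L); requiring this ≤ 0.0260 gives R_L ≥ R_th(1/0.0260 − 1) = 389.4 × 37.46 = 14.6 kΩ.

R_L(min) ≈ 14.6 kΩ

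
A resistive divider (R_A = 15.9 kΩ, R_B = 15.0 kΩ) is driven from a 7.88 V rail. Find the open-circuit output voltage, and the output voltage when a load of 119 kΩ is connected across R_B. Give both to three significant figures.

Open-circuit: V = 7.88 × 15.0/(15.9 + 15.0) = 3.83 V.
With the load, R_B becomes R_B‖R_L = 13.32 kΩ, so V = 7.88 × 13.32/29.22 = 3.59 V.

Unloaded: 3.83 V; loaded: 3.59 V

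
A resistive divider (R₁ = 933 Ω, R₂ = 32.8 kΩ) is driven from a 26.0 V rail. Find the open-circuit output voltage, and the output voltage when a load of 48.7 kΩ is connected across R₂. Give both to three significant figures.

Open-circuit: V = 26.0 × 32800/(933 + 32800) = 25.3 V.
With the load, R₂ becomes R₂‖R_L = 19600 Ω, so V = 26.0 × 19600/20530 = 24.8 V.

Unloaded: 25.3 V; loaded: 24.8 V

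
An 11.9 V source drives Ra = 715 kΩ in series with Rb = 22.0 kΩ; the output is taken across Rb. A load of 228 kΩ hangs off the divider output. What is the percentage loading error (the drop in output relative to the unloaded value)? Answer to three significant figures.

Unloaded V = 11.9 × 22.0/737.0 = 0.35522 V.
Loaded: Rb‖R_L = 20.06 kΩ, giving V = 11.9 × 20.06/735.1 = 0.32482 V.
Drop = (0.35522 − 0.32482) / 0.35522 = 8.56 %.

8.56 %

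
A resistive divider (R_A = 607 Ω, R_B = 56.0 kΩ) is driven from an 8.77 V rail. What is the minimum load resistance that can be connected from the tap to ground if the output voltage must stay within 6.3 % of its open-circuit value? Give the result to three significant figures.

Output resistance R_th = R_A‖R_B = (607 × 56000)/56610 = 600.5 Ω.
The fractional drop is R_th/(R_th + R_L); requiring this ≤ 0.0630 gives R_L ≥ R_th(1/0.0630 − 1) = 600.5 × 14.87 = 8.93 kΩ.

R_L(min) ≈ 8.93 kΩ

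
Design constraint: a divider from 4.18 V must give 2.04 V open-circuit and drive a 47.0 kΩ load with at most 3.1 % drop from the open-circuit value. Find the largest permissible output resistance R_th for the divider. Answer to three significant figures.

R_th ≤ 1.50 kΩ

Loading drop = R_th/(R_th + R_L) ≤ 0.0310, so R_th ≤ R_L · ε/(1−ε) = 47.0 kΩ × 0.0310/0.9690 = 1.50 kΩ.
(Any R1, R2 with R2/(R1+R2) = 0.488 and R1‖R2 ≤ 1.50 kΩ will meet the spec.)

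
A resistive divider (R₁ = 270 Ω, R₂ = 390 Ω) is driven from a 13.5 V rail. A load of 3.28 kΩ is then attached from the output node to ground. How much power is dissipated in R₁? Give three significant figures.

Total resistance from the source is R₁ + (R₂‖R_L) = 618.6 Ω, so I = 13.5/618.6 Ω = 21.83 mA.
P = I²·R₁ = (21.83 mA)² × 270 Ω = 129 mW.

P ≈ 129 mW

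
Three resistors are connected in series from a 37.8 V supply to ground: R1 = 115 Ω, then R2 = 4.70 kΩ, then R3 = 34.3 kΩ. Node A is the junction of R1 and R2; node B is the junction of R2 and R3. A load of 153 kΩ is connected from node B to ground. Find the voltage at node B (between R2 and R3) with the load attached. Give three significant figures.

At node B, R3 is in parallel with the load: R3‖R_L = 28020 Ω.
Below node A the resistance is R2 + (R3‖R_L) = 32720 Ω, so V_A = 37.8 × 32720/32830 = 37.67 V.
Then V_B = V_A × (R3‖R_L)/(R2 + R3‖R_L) = 37.67 × 28020/32720 = 32.3 V.

V ≈ 32.3 V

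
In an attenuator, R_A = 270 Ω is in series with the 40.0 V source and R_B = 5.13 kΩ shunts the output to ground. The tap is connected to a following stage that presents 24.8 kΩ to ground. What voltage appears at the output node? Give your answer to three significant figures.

The load sits in parallel with R_B: R_B‖R_L = (5130 × 24800) / (5130 + 24800) = 4251 Ω.
V_out = 40.0 × 4251 / (270 + 4251) = 40.0 × 4251/4521 = 37.6 V.

V_out ≈ 37.6 V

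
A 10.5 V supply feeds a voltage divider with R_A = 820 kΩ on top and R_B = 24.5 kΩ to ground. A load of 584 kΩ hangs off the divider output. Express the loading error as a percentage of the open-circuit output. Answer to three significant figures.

3.91 %

The divider's output (Thévenin) resistance is R_A‖R_B = 23.79 kΩ.
Fractional drop under load = R_th/(R_th + R_L) = 23.79 / (23.79 + 584) = 0.03914.
So the output falls by 3.91 %.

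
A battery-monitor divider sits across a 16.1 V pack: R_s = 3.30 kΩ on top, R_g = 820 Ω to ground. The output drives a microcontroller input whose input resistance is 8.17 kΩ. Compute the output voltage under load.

The load sits in parallel with R_g: R_g‖R_L = (820 × 8170) / (820 + 8170) = 745.2 Ω.
V_out = 16.1 × 745.2 / (3300 + 745.2) = 16.1 × 745.2/4045 = 2.97 V.

V_out ≈ 2.97 V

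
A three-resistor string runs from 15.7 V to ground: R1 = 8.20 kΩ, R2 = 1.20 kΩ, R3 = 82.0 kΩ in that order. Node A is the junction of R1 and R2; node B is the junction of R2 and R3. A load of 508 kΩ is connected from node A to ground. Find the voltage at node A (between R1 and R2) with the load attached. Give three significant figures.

Below node A the series string R2+R3 = 83.20 kΩ sits in parallel with the 508 kΩ load: 71.49 kΩ.
V_A = 15.7 × 71.49/(8.20 + 71.49) = 14.1 V.

V ≈ 14.1 V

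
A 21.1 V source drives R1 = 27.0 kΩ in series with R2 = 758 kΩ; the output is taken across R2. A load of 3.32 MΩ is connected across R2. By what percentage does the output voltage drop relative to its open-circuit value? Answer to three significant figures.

The divider's output (Thévenin) resistance is R1‖R2 = 26.07 kΩ.
Fractional drop under load = R_th/(R_th + R_L) = 26.07 / (26.07 + 3320) = 0.007792.
So the output falls by 0.779 %.

0.779 %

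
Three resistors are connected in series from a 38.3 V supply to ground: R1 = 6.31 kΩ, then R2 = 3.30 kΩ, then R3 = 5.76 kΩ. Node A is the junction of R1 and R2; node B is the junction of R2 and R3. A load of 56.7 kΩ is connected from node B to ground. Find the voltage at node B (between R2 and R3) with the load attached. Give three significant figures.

V ≈ 13.5 V

At node B, R3 is in parallel with the load: R3‖R_L = 5.229 kΩ.
Below node A the resistance is R2 + (R3‖R_L) = 8.529 kΩ, so V_A = 38.3 × 8.529/14.84 = 22.01 V.
Then V_B = V_A × (R3‖R_L)/(R2 + R3‖R_L) = 22.01 × 5.229/8.529 = 13.5 V.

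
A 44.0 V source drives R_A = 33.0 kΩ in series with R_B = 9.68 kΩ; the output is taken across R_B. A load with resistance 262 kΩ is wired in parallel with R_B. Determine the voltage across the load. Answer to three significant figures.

V_out ≈ 9.70 V

The load sits in parallel with R_B: R_B‖R_L = (9.68 × 262) / (9.68 + 262) = 9.335 kΩ.
V_out = 44.0 × 9.335 / (33.0 + 9.335) = 44.0 × 9.335/42.34 = 9.70 V.
(Unloaded it would have been 9.98 V.)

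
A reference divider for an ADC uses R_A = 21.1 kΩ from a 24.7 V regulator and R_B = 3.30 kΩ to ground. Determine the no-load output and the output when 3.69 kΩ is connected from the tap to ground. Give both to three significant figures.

Open-circuit: V = 24.7 × 3.30/(21.1 + 3.30) = 3.34 V.
With the load, R_B becomes R_B‖R_L = 1.742 kΩ, so V = 24.7 × 1.742/22.84 = 1.88 V.

Unloaded: 3.34 V; loaded: 1.88 V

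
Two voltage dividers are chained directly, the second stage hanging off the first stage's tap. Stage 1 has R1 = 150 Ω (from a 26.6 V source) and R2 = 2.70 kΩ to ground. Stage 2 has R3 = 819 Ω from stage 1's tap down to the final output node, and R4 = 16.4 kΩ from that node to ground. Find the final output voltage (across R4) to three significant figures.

Stage 2 presents R3+R4 = 17220 Ω as a load on stage 1's tap.
Stage 1's lower leg becomes R2‖(R3+R4) = 2334 Ω, so V_mid = 26.6 × 2334/2484 = 24.99 V.
Stage 2 is itself unloaded: V_out = V_mid × R4/(R3+R4) = 24.99 × 16400/17220 = 23.8 V.

V_out ≈ 23.8 V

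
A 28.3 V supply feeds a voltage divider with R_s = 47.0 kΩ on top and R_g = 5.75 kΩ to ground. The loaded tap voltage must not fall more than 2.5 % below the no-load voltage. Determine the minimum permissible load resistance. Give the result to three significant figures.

Output resistance R_th = R_s‖R_g = (47.0 × 5.75)/52.75 = 5.123 kΩ.
The fractional drop is R_th/(R_th + R_L); requiring this ≤ 0.0250 gives R_L ≥ R_th(1/0.0250 − 1) = 5.123 × 39.00 = 200 kΩ.

R_L(min) ≈ 200 kΩ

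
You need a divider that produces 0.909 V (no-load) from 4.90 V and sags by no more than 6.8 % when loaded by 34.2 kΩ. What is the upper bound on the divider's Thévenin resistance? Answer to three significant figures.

R_th ≤ 2.50 kΩ

Loading drop = R_th/(R_th + R_L) ≤ 0.0680, so R_th ≤ R_L · ε/(1−ε) = 34.2 kΩ × 0.0680/0.9320 = 2.50 kΩ.
(Any R1, R2 with R2/(R1+R2) = 0.186 and R1‖R2 ≤ 2.50 kΩ will meet the spec.)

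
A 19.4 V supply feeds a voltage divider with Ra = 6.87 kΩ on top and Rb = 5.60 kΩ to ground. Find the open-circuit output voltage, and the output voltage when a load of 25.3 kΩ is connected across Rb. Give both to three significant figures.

Open-circuit: V = 19.4 × 5.60/(6.87 + 5.60) = 8.71 V.
With the load, Rb becomes Rb‖R_L = 4.585 kΩ, so V = 19.4 × 4.585/11.46 = 7.77 V.

Unloaded: 8.71 V; loaded: 7.77 V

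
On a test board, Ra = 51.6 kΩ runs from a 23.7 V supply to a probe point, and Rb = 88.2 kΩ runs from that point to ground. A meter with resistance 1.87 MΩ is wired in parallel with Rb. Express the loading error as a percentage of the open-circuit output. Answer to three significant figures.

The divider's output (Thévenin) resistance is Ra‖Rb = 32.55 kΩ.
Fractional drop under load = R_th/(R_th + R_L) = 32.55 / (32.55 + 1870) = 0.01711.
So the output falls by 1.71 %.

1.71 %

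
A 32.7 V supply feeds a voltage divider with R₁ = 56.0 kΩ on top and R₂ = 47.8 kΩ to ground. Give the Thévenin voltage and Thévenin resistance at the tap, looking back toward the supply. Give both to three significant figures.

V_th = 15.1 V, R_th = 25.8 kΩ

V_th is the open-circuit tap voltage: 32.7 × 47.8/(56.0 + 47.8) = 15.1 V.
With the supply zeroed, R₁ and R₂ appear in parallel from the tap: R_th = R₁‖R₂ = (56.0 × 47.8)/103.8 = 25.8 kΩ.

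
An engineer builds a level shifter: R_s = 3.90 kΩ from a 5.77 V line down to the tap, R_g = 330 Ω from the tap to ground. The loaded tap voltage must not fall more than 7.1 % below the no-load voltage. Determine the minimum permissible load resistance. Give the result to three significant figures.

R_L(min) ≈ 3.98 kΩ

Output resistance R_th = R_s‖R_g = (3900 × 330)/4230 = 304.3 Ω.
The fractional drop is R_th/(R_th + R_L); requiring this ≤ 0.0710 gives R_L ≥ R_th(1/0.0710 − 1) = 304.3 × 13.08 = 3.98 kΩ.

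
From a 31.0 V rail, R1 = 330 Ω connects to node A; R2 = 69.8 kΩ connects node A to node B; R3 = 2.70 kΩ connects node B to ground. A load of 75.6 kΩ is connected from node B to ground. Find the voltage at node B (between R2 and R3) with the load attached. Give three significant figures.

V ≈ 1.11 V

At node B, R3 is in parallel with the load: R3‖R_L = 2607 Ω.
Below node A the resistance is R2 + (R3‖R_L) = 72410 Ω, so V_A = 31.0 × 72410/72740 = 30.86 V.
Then V_B = V_A × (R3‖R_L)/(R2 + R3‖R_L) = 30.86 × 2607/72410 = 1.11 V.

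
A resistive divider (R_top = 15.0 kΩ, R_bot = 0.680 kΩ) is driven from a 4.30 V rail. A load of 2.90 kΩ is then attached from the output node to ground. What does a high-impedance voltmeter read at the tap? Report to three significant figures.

The load sits in parallel with R_bot: R_bot‖R_L = (680 × 2900) / (680 + 2900) = 550.8 Ω.
V_out = 4.30 × 550.8 / (15000 + 550.8) = 4.30 × 550.8/15550 = 0.152 V.

V_out ≈ 0.152 V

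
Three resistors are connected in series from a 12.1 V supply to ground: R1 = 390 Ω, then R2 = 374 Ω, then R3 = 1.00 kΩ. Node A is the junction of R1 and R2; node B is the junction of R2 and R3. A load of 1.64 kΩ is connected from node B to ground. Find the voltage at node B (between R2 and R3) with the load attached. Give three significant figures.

V ≈ 5.43 V

At node B, R3 is in parallel with the load: R3‖R_L = 621.2 Ω.
Below node A the resistance is R2 + (R3‖R_L) = 995.2 Ω, so V_A = 12.1 × 995.2/1385 = 8.693 V.
Then V_B = V_A × (R3‖R_L)/(R2 + R3‖R_L) = 8.693 × 621.2/995.2 = 5.43 V.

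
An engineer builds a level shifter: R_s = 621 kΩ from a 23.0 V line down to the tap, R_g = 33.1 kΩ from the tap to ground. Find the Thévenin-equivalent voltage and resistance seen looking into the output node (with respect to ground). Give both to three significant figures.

V_th = 1.16 V, R_th = 31.4 kΩ

V_th is the open-circuit tap voltage: 23.0 × 33.1/(621 + 33.1) = 1.16 V.
With the supply zeroed, R_s and R_g appear in parallel from the tap: R_th = R_s‖R_g = (621 × 33.1)/654.1 = 31.4 kΩ.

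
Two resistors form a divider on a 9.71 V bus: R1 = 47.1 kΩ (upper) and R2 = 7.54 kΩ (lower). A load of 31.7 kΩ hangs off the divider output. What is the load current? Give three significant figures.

I_L ≈ 0.0351 mA

R2‖R_L = 6.091 kΩ; V_out = 9.71 × 6.091/53.19 = 1.112 V.
I_L = V_out / R_L = 1.112 / 31.7 kΩ = 0.0351 mA.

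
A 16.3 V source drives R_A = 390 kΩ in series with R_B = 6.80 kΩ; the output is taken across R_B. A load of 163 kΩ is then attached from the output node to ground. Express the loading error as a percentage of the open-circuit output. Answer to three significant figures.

The divider's output (Thévenin) resistance is R_A‖R_B = 6.683 kΩ.
Fractional drop under load = R_th/(R_th + R_L) = 6.683 / (6.683 + 163) = 0.03939.
So the output falls by 3.94 %.

3.94 %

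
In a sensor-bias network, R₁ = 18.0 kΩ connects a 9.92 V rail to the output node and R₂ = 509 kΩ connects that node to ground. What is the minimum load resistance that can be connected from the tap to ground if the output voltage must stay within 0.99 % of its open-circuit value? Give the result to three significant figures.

Output resistance R_th = R₁‖R₂ = (18.0 × 509)/527.0 = 17.39 kΩ.
The fractional drop is R_th/(R_th + R_L); requiring this ≤ 0.00990 gives R_L ≥ R_th(1/0.00990 − 1) = 17.39 × 100.0 = 1.74 MΩ.

R_L(min) ≈ 1.74 MΩ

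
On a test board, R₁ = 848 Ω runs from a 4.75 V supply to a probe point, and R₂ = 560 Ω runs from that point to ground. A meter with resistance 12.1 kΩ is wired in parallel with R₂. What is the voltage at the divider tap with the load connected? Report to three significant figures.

V_out ≈ 1.84 V

The load sits in parallel with R₂: R₂‖R_L = (560 × 12100) / (560 + 12100) = 535.2 Ω.
V_out = 4.75 × 535.2 / (848 + 535.2) = 4.75 × 535.2/1383 = 1.84 V.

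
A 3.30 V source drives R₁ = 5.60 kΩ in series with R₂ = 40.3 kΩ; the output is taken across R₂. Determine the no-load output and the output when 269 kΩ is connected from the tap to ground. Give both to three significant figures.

Open-circuit: V = 3.30 × 40.3/(5.60 + 40.3) = 2.90 V.
With the load, R₂ becomes R₂‖R_L = 35.05 kΩ, so V = 3.30 × 35.05/40.65 = 2.85 V.

Unloaded: 2.90 V; loaded: 2.85 V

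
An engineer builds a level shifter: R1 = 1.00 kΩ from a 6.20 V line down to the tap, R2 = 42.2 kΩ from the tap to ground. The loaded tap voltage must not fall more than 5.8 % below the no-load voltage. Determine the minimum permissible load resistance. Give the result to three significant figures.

Output resistance R_th = R1‖R2 = (1000 × 42200)/43200 = 976.9 Ω.
The fractional drop is R_th/(R_th + R_L); requiring this ≤ 0.0580 gives R_L ≥ R_th(1/0.0580 − 1) = 976.9 × 16.24 = 15.9 kΩ.

R_L(min) ≈ 15.9 kΩ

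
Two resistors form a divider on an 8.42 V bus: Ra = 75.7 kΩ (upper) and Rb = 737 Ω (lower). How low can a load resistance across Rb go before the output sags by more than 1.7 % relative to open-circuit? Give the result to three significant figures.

R_L(min) ≈ 42.2 kΩ

Output resistance R_th = Ra‖Rb = (75700 × 737)/76440 = 729.9 Ω.
The fractional drop is R_th/(R_th + R_L); requiring this ≤ 0.0170 gives R_L ≥ R_th(1/0.0170 − 1) = 729.9 × 57.82 = 42.2 kΩ.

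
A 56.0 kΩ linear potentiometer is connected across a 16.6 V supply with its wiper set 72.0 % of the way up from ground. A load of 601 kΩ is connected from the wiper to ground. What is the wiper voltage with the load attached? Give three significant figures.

V ≈ 11.7 V

The wiper splits the pot into (1−α)R = 15.68 kΩ above and αR = 40.32 kΩ below.
Lower section ‖ load = 37.79 kΩ.
V_wiper = 16.6 × 37.79/(15.68 + 37.79) = 11.7 V.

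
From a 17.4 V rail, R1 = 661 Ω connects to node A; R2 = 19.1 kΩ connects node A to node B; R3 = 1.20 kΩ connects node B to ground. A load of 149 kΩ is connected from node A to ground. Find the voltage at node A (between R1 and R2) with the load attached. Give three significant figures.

V ≈ 16.8 V

Below node A the series string R2+R3 = 20300 Ω sits in parallel with the 149000 Ω load: 17870 Ω.
V_A = 17.4 × 17870/(661 + 17870) = 16.8 V.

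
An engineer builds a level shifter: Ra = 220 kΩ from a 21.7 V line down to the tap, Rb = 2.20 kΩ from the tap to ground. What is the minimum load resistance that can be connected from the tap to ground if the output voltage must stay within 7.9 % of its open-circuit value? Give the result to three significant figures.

Output resistance R_th = Ra‖Rb = (220 × 2.20)/222.2 = 2.178 kΩ.
The fractional drop is R_th/(R_th + R_L); requiring this ≤ 0.0790 gives R_L ≥ R_th(1/0.0790 − 1) = 2.178 × 11.66 = 25.4 kΩ.

R_L(min) ≈ 25.4 kΩ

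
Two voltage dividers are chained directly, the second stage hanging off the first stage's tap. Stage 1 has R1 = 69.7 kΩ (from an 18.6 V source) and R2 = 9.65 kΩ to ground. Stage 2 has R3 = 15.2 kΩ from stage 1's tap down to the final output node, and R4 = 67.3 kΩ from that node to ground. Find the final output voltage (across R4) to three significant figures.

Stage 2 presents R3+R4 = 82.50 kΩ as a load on stage 1's tap.
Stage 1's lower leg becomes R2‖(R3+R4) = 8.639 kΩ, so V_mid = 18.6 × 8.639/78.34 = 2.051 V.
Stage 2 is itself unloaded: V_out = V_mid × R4/(R3+R4) = 2.051 × 67.3/82.50 = 1.67 V.

V_out ≈ 1.67 V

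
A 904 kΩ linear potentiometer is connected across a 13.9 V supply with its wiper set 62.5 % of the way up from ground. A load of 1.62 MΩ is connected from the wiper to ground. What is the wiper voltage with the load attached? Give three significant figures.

V ≈ 7.68 V

The wiper splits the pot into (1−α)R = 339.0 kΩ above and αR = 565.0 kΩ below.
Lower section ‖ load = 418.9 kΩ.
V_wiper = 13.9 × 418.9/(339.0 + 418.9) = 7.68 V.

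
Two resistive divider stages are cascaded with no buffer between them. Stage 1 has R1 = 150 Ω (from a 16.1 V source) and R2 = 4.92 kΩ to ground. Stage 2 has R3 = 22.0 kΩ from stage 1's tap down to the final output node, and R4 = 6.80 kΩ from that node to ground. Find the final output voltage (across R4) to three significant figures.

V_out ≈ 3.67 V

Stage 2 presents R3+R4 = 28800 Ω as a load on stage 1's tap.
Stage 1's lower leg becomes R2‖(R3+R4) = 4202 Ω, so V_mid = 16.1 × 4202/4352 = 15.55 V.
Stage 2 is itself unloaded: V_out = V_mid × R4/(R3+R4) = 15.55 × 6800/28800 = 3.67 V.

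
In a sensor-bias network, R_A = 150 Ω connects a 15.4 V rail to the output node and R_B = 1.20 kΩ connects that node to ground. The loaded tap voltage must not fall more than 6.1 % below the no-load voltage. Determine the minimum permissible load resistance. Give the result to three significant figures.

R_L(min) ≈ 2.05 kΩ

Output resistance R_th = R_A‖R_B = (150 × 1200)/1350 = 133.3 Ω.
The fractional drop is R_th/(R_th + R_L); requiring this ≤ 0.0610 gives R_L ≥ R_th(1/0.0610 − 1) = 133.3 × 15.39 = 2.05 kΩ.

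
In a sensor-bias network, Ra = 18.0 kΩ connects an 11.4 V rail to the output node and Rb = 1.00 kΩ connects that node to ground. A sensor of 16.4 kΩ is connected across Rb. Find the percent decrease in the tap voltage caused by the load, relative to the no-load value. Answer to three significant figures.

The divider's output (Thévenin) resistance is Ra‖Rb = 0.9474 kΩ.
Fractional drop under load = R_th/(R_th + R_L) = 0.9474 / (0.9474 + 16.4) = 0.05461.
So the output falls by 5.46 %.

5.46 %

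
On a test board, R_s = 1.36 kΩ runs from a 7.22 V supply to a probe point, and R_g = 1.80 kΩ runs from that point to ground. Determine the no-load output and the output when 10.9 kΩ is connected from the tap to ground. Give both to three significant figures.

Open-circuit: V = 7.22 × 1.80/(1.36 + 1.80) = 4.11 V.
With the load, R_g becomes R_g‖R_L = 1.545 kΩ, so V = 7.22 × 1.545/2.905 = 3.84 V.

Unloaded: 4.11 V; loaded: 3.84 V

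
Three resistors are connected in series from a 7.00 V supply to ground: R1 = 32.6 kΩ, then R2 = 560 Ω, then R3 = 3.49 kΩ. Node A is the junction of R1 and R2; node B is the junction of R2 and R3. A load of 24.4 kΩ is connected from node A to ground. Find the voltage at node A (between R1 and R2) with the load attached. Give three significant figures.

V ≈ 0.674 V

Below node A the series string R2+R3 = 4050 Ω sits in parallel with the 24400 Ω load: 3473 Ω.
V_A = 7.00 × 3473/(32600 + 3473) = 0.674 V.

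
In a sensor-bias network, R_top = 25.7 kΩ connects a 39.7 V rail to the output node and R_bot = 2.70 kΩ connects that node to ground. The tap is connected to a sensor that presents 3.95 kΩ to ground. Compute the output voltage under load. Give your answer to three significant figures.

V_out ≈ 2.33 V

The load sits in parallel with R_bot: R_bot‖R_L = (2.70 × 3.95) / (2.70 + 3.95) = 1.604 kΩ.
V_out = 39.7 × 1.604 / (25.7 + 1.604) = 39.7 × 1.604/27.30 = 2.33 V.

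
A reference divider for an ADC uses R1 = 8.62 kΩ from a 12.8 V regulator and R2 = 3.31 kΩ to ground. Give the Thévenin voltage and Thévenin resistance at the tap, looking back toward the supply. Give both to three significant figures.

V_th is the open-circuit tap voltage: 12.8 × 3.31/(8.62 + 3.31) = 3.55 V.
With the supply zeroed, R1 and R2 appear in parallel from the tap: R_th = R1‖R2 = (8.62 × 3.31)/11.93 = 2.39 kΩ.

V_th = 3.55 V, R_th = 2.39 kΩ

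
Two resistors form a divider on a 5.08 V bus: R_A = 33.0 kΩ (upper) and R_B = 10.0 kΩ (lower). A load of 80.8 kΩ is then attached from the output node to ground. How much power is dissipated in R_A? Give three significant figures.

P ≈ 0.485 mW

Total resistance from the source is R_A + (R_B‖R_L) = 41.90 kΩ, so I = 5.08/41.90 kΩ = 0.1212 mA.
P = I²·R_A = (0.1212 mA)² × 33.0 kΩ = 0.485 mW.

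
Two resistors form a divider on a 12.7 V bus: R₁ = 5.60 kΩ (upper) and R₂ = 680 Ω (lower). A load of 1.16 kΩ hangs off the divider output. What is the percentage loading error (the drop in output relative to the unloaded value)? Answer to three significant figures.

The divider's output (Thévenin) resistance is R₁‖R₂ = 606.4 Ω.
Fractional drop under load = R_th/(R_th + R_L) = 606.4 / (606.4 + 1160) = 0.3433.
So the output falls by 34.3 %.

34.3 %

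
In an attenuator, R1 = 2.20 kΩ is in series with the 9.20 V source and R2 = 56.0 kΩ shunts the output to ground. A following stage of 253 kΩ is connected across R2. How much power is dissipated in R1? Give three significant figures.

Total resistance from the source is R1 + (R2‖R_L) = 48.05 kΩ, so I = 9.20/48.05 kΩ = 0.1915 mA.
P = I²·R1 = (0.1915 mA)² × 2.20 kΩ = 0.0806 mW.

P ≈ 0.0806 mW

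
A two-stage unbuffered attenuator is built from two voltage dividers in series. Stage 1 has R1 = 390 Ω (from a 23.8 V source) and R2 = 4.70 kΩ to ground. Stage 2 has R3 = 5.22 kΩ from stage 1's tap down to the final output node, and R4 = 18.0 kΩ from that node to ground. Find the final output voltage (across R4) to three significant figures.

Stage 2 presents R3+R4 = 23220 Ω as a load on stage 1's tap.
Stage 1's lower leg becomes R2‖(R3+R4) = 3909 Ω, so V_mid = 23.8 × 3909/4299 = 21.64 V.
Stage 2 is itself unloaded: V_out = V_mid × R4/(R3+R4) = 21.64 × 18000/23220 = 16.8 V.

V_out ≈ 16.8 V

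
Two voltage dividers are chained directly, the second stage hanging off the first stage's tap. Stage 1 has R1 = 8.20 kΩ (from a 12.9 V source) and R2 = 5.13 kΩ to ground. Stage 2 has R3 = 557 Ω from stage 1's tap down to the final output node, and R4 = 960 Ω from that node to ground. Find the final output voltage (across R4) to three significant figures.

V_out ≈ 1.02 V

Stage 2 presents R3+R4 = 1517 Ω as a load on stage 1's tap.
Stage 1's lower leg becomes R2‖(R3+R4) = 1171 Ω, so V_mid = 12.9 × 1171/9371 = 1.612 V.
Stage 2 is itself unloaded: V_out = V_mid × R4/(R3+R4) = 1.612 × 960/1517 = 1.02 V.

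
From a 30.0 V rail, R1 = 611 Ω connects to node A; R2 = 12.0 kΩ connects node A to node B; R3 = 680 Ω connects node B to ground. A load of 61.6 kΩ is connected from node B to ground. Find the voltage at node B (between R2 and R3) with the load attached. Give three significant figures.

At node B, R3 is in parallel with the load: R3‖R_L = 672.6 Ω.
Below node A the resistance is R2 + (R3‖R_L) = 12670 Ω, so V_A = 30.0 × 12670/13280 = 28.62 V.
Then V_B = V_A × (R3‖R_L)/(R2 + R3‖R_L) = 28.62 × 672.6/12670 = 1.52 V.

V ≈ 1.52 V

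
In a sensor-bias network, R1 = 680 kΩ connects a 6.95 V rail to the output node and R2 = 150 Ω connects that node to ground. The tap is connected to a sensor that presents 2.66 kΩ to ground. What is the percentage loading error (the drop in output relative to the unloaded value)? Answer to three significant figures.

The divider's output (Thévenin) resistance is R1‖R2 = 150.0 Ω.
Fractional drop under load = R_th/(R_th + R_L) = 150.0 / (150.0 + 2660) = 0.05337.
So the output falls by 5.34 %.

5.34 %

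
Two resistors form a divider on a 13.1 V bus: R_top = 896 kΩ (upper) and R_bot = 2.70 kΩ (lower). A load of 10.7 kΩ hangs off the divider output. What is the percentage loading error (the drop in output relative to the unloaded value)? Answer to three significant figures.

20.1 %

Unloaded V = 13.1 × 2.70/898.7 = 0.03936 V.
Loaded: R_bot‖R_L = 2.156 kΩ, giving V = 13.1 × 2.156/898.2 = 0.03145 V.
Drop = (0.03936 − 0.03145) / 0.03936 = 20.1 %.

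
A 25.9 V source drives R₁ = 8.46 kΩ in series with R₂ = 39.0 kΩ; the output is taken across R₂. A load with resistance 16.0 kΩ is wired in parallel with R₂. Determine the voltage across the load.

V_out ≈ 14.8 V

The load sits in parallel with R₂: R₂‖R_L = (39.0 × 16.0) / (39.0 + 16.0) = 11.35 kΩ.
V_out = 25.9 × 11.35 / (8.46 + 11.35) = 25.9 × 11.35/19.81 = 14.8 V.
(Unloaded it would have been 21.3 V.)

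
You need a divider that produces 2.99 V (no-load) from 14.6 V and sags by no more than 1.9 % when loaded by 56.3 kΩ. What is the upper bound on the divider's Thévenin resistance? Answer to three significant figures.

Loading drop = R_th/(R_th + R_L) ≤ 0.0190, so R_th ≤ R_L · ε/(1−ε) = 56.3 kΩ × 0.0190/0.9810 = 1.09 kΩ.
(Any R1, R2 with R2/(R1+R2) = 0.205 and R1‖R2 ≤ 1.09 kΩ will meet the spec.)

R_th ≤ 1.09 kΩ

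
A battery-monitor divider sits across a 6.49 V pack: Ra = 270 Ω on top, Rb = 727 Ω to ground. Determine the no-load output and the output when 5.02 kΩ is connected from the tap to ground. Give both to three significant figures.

Unloaded: 4.73 V; loaded: 4.55 V

Open-circuit: V = 6.49 × 727/(270 + 727) = 4.73 V.
With the load, Rb becomes Rb‖R_L = 635.0 Ω, so V = 6.49 × 635.0/905.0 = 4.55 V.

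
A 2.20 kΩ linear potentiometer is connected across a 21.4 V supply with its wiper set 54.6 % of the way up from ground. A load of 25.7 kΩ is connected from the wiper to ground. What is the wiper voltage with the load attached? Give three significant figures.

V ≈ 11.4 V

The wiper splits the pot into (1−α)R = 998.8 Ω above and αR = 1201 Ω below.
Lower section ‖ load = 1148 Ω.
V_wiper = 21.4 × 1148/(998.8 + 1148) = 11.4 V.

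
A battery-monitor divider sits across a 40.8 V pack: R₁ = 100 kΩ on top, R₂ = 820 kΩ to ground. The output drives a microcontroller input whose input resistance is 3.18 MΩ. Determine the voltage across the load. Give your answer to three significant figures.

The load sits in parallel with R₂: R₂‖R_L = (820 × 3180) / (820 + 3180) = 651.9 kΩ.
V_out = 40.8 × 651.9 / (100 + 651.9) = 40.8 × 651.9/751.9 = 35.4 V.
(Unloaded it would have been 36.4 V.)

V_out ≈ 35.4 V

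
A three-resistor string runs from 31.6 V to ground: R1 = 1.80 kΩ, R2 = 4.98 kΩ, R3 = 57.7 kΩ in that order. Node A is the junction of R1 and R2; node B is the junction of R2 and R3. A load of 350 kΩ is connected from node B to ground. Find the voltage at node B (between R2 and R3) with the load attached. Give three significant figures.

At node B, R3 is in parallel with the load: R3‖R_L = 49.53 kΩ.
Below node A the resistance is R2 + (R3‖R_L) = 54.51 kΩ, so V_A = 31.6 × 54.51/56.31 = 30.59 V.
Then V_B = V_A × (R3‖R_L)/(R2 + R3‖R_L) = 30.59 × 49.53/54.51 = 27.8 V.

V ≈ 27.8 V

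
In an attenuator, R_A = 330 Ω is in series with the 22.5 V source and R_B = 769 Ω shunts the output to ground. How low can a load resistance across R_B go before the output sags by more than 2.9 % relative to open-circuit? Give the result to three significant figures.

Output resistance R_th = R_A‖R_B = (330 × 769)/1099 = 230.9 Ω.
The fractional drop is R_th/(R_th + R_L); requiring this ≤ 0.0290 gives R_L ≥ R_th(1/0.0290 − 1) = 230.9 × 33.48 = 7.73 kΩ.

R_L(min) ≈ 7.73 kΩ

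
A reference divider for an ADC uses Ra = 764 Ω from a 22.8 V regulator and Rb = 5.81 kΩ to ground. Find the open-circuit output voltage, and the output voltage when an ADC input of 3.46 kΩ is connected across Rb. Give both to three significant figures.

Unloaded: 20.2 V; loaded: 16.9 V

Open-circuit: V = 22.8 × 5810/(764 + 5810) = 20.2 V.
With the load, Rb becomes Rb‖R_L = 2169 Ω, so V = 22.8 × 2169/2933 = 16.9 V.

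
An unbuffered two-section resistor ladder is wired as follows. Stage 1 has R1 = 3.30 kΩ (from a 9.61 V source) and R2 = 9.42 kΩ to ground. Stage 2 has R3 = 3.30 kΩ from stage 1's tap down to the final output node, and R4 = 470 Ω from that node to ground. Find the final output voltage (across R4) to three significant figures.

Stage 2 presents R3+R4 = 3770 Ω as a load on stage 1's tap.
Stage 1's lower leg becomes R2‖(R3+R4) = 2692 Ω, so V_mid = 9.61 × 2692/5992 = 4.318 V.
Stage 2 is itself unloaded: V_out = V_mid × R4/(R3+R4) = 4.318 × 470/3770 = 0.538 V.

V_out ≈ 0.538 V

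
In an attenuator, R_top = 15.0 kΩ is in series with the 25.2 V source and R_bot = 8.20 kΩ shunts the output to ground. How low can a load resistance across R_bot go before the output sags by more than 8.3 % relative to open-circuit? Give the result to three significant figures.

R_L(min) ≈ 58.6 kΩ

Output resistance R_th = R_top‖R_bot = (15.0 × 8.20)/23.20 = 5.302 kΩ.
The fractional drop is R_th/(R_th + R_L); requiring this ≤ 0.0830 gives R_L ≥ R_th(1/0.0830 − 1) = 5.302 × 11.05 = 58.6 kΩ.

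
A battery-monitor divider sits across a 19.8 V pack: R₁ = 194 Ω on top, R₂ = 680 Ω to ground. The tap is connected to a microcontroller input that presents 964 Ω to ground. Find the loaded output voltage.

V_out ≈ 13.3 V

The load sits in parallel with R₂: R₂‖R_L = (680 × 964) / (680 + 964) = 398.7 Ω.
V_out = 19.8 × 398.7 / (194 + 398.7) = 19.8 × 398.7/592.7 = 13.3 V.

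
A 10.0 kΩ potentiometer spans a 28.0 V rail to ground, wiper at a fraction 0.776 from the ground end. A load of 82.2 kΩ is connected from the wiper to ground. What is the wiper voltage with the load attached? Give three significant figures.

The wiper splits the pot into (1−α)R = 2.240 kΩ above and αR = 7.760 kΩ below.
Lower section ‖ load = 7.091 kΩ.
V_wiper = 28.0 × 7.091/(2.240 + 7.091) = 21.3 V.

V ≈ 21.3 V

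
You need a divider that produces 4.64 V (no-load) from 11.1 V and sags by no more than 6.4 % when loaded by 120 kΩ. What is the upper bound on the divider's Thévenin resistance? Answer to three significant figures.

Loading drop = R_th/(R_th + R_L) ≤ 0.0640, so R_th ≤ R_L · ε/(1−ε) = 120 kΩ × 0.0640/0.9360 = 8.21 kΩ.

R_th ≤ 8.21 kΩ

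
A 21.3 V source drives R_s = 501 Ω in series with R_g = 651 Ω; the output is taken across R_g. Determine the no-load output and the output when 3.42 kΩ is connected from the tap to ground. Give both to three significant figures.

Open-circuit: V = 21.3 × 651/(501 + 651) = 12.0 V.
With the load, R_g becomes R_g‖R_L = 546.9 Ω, so V = 21.3 × 546.9/1048 = 11.1 V.

Unloaded: 12.0 V; loaded: 11.1 V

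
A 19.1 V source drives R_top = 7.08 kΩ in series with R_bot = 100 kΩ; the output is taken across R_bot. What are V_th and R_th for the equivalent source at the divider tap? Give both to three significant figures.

V_th is the open-circuit tap voltage: 19.1 × 100/(7.08 + 100) = 17.8 V.
With the supply zeroed, R_top and R_bot appear in parallel from the tap: R_th = R_top‖R_bot = (7.08 × 100)/107.1 = 6.61 kΩ.

V_th = 17.8 V, R_th = 6.61 kΩ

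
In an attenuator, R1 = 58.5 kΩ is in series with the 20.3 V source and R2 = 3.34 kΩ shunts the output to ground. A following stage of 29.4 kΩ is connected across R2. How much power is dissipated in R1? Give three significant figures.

P ≈ 6.37 mW

Total resistance from the source is R1 + (R2‖R_L) = 61.50 kΩ, so I = 20.3/61.50 kΩ = 0.3301 mA.
P = I²·R1 = (0.3301 mA)² × 58.5 kΩ = 6.37 mW.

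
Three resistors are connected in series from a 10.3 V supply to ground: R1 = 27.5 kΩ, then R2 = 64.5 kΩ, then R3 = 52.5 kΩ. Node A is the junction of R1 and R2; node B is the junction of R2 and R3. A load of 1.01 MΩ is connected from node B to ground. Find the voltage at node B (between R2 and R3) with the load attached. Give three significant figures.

V ≈ 3.62 V

At node B, R3 is in parallel with the load: R3‖R_L = 49.91 kΩ.
Below node A the resistance is R2 + (R3‖R_L) = 114.4 kΩ, so V_A = 10.3 × 114.4/141.9 = 8.304 V.
Then V_B = V_A × (R3‖R_L)/(R2 + R3‖R_L) = 8.304 × 49.91/114.4 = 3.62 V.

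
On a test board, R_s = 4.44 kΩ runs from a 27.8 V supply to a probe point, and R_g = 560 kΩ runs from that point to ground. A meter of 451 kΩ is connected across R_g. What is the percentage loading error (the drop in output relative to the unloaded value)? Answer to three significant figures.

The divider's output (Thévenin) resistance is R_s‖R_g = 4.405 kΩ.
Fractional drop under load = R_th/(R_th + R_L) = 4.405 / (4.405 + 451) = 0.009673.
So the output falls by 0.967 %.

0.967 %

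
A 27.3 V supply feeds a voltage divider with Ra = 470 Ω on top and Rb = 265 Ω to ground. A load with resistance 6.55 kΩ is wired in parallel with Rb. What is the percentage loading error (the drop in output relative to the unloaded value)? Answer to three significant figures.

The divider's output (Thévenin) resistance is Ra‖Rb = 169.5 Ω.
Fractional drop under load = R_th/(R_th + R_L) = 169.5 / (169.5 + 6550) = 0.02522.
So the output falls by 2.52 %.

2.52 %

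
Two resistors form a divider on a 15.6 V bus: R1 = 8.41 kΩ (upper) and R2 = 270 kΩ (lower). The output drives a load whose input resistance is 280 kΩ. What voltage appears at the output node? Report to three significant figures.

V_out ≈ 14.7 V

The load sits in parallel with R2: R2‖R_L = (270 × 280) / (270 + 280) = 137.5 kΩ.
V_out = 15.6 × 137.5 / (8.41 + 137.5) = 15.6 × 137.5/145.9 = 14.7 V.
(Unloaded it would have been 15.1 V.)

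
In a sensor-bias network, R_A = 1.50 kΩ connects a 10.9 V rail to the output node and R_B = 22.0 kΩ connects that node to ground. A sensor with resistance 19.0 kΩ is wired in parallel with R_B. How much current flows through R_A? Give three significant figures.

R_B‖R_L = 10.20 kΩ, so the source sees R_A + R_B‖R_L = 11.70 kΩ.
I = 10.9 V / 11.70 kΩ = 0.932 mA.

I ≈ 0.932 mA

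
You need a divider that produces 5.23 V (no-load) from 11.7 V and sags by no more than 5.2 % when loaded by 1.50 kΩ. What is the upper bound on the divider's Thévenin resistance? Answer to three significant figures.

R_th ≤ 82.3 Ω

Loading drop = R_th/(R_th + R_L) ≤ 0.0520, so R_th ≤ R_L · ε/(1−ε) = 1.50 kΩ × 0.0520/0.9480 = 82.3 Ω.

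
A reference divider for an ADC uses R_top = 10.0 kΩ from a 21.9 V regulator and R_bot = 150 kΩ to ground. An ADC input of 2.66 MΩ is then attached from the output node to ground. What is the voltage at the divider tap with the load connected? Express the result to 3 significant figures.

The load sits in parallel with R_bot: R_bot‖R_L = (150 × 2660) / (150 + 2660) = 142.0 kΩ.
V_out = 21.9 × 142.0 / (10.0 + 142.0) = 21.9 × 142.0/152.0 = 20.5 V.

V_out ≈ 20.5 V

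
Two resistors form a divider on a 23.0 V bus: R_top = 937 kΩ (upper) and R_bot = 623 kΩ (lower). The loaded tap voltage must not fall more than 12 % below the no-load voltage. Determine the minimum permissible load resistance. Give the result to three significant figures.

R_L(min) ≈ 2.74 MΩ

Output resistance R_th = R_top‖R_bot = (937 × 623)/1560 = 374.2 kΩ.
The fractional drop is R_th/(R_th + R_L); requiring this ≤ 0.120 gives R_L ≥ R_th(1/0.120 − 1) = 374.2 × 7.333 = 2.74 MΩ.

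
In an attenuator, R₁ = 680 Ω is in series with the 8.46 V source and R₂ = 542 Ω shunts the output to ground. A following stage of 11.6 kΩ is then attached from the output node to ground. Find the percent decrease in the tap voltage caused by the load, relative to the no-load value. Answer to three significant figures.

2.53 %

The divider's output (Thévenin) resistance is R₁‖R₂ = 301.6 Ω.
Fractional drop under load = R_th/(R_th + R_L) = 301.6 / (301.6 + 11600) = 0.02534.
So the output falls by 2.53 %.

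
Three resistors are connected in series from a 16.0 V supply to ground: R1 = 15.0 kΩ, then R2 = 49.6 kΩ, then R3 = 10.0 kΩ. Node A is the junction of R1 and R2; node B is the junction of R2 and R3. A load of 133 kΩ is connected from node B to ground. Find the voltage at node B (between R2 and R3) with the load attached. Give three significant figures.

At node B, R3 is in parallel with the load: R3‖R_L = 9.301 kΩ.
Below node A the resistance is R2 + (R3‖R_L) = 58.90 kΩ, so V_A = 16.0 × 58.90/73.90 = 12.75 V.
Then V_B = V_A × (R3‖R_L)/(R2 + R3‖R_L) = 12.75 × 9.301/58.90 = 2.01 V.

V ≈ 2.01 V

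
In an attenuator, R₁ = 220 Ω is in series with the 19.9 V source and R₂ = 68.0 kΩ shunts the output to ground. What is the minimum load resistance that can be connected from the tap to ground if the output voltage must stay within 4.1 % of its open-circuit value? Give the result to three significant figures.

R_L(min) ≈ 5.13 kΩ

Output resistance R_th = R₁‖R₂ = (220 × 68000)/68220 = 219.3 Ω.
The fractional drop is R_th/(R_th + R_L); requiring this ≤ 0.0410 gives R_L ≥ R_th(1/0.0410 − 1) = 219.3 × 23.39 = 5.13 kΩ.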